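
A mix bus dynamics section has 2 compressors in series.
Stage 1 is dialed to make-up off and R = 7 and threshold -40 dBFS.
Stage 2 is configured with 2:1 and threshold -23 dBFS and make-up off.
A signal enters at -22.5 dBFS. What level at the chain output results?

Stage 1: 17.5 dB above -40 dBFS, reduced 7:1 to 2.5 dB above → -37.5 dBFS.
Stage 2: -37.5 dBFS is at or below the -23 dBFS threshold — no compression; output -37.5 dBFS.

-37.5 dBFS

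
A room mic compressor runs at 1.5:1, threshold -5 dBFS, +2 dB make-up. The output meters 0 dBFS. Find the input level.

-0.5 dBFS

Remove make-up: 0 − 2 = -2 dBFS.
The compressed level sits -2 − (-5) = 3 dB over threshold.
Before 1.5:1 compression the overshoot was 3 × 1.5 = 4.5 dB, so input = -5 + 4.5 = -0.5 dBFS.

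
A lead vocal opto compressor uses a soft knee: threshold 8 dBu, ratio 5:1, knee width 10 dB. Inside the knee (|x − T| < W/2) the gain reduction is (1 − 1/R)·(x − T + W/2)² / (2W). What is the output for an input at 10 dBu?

x − T + W/2 = 10 − 8 + 5 = 7.
GR = (1 − 1/5) × 7² / 20 = 0.8 × 49 / 20 = 1.96 dB.
Output = 10 − 1.96 = 8.04 dBu.

8.04 dBu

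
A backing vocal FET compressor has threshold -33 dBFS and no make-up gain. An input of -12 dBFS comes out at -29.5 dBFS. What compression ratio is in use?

Input overshoot = -12 − (-33) = 21 dB; output overshoot = -29.5 − (-33) = 3.5 dB.
Ratio = 21 / 3.5 = 6.

6:1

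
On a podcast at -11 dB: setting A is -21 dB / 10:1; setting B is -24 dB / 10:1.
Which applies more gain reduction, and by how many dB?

B, by 2.7 dB

A: overshoot 10 dB → output overshoot 1 dB → GR 9 dB.
B: overshoot 13 dB → output overshoot 1.3 dB → GR 11.7 dB.
B reduces 2.7 dB more.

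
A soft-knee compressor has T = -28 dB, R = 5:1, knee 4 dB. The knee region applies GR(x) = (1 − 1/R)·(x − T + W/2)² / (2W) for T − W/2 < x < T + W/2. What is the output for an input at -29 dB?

x − T + W/2 = -29 − (-28) + 2 = 1.
GR = (1 − 1/5) × 1² / 8 = 0.8 × 1 / 8 = 0.1 dB.
Output = -29 − 0.1 = -29.1 dB.

-29.1 dB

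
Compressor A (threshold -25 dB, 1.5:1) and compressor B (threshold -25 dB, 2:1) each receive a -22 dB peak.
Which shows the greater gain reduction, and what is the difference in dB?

A: 3 dB over, compressed to 2 dB over, so 1 dB of GR.
B: 3 dB over, compressed to 1.5 dB over, so 1.5 dB of GR.
B applies 0.5 dB more gain reduction.

B, by 0.5 dB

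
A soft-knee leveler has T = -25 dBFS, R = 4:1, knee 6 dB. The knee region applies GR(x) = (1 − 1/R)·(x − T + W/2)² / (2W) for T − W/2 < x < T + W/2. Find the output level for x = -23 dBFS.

x − T + W/2 = -23 − (-25) + 3 = 5.
GR = (1 − 1/4) × 5² / 12 = 0.75 × 25 / 12 = 1.5625 dB.
Output = -23 − 1.5625 = -24.5625 dBFS.

-24.5625 dBFS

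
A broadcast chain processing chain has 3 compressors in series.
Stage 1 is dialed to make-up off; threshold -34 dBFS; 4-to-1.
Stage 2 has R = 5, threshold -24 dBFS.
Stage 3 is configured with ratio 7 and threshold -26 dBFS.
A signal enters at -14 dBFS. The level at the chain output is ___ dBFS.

Stage 1: -14 dBFS is 20 dB over -34 dBFS; at 4:1 that becomes 5 dB over, giving -29 dBFS.
Stage 2: -29 dBFS ≤ -24 dBFS, so stage 2 doesn't engage; output -29 dBFS.
Stage 3: -29 dBFS is at or below the -26 dBFS threshold — no compression; output -29 dBFS.

-29 dBFS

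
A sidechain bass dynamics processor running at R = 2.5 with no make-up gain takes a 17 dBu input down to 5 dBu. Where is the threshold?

Input is 20 dB above T (since output overshoot × R = input overshoot: (5 − T)·2.5 = 17 − T gives T = -3 dBu).
Check: -3 + (17 − (-3))/2.5 = -3 + 8 = 5 dBu. ✓

-3 dBu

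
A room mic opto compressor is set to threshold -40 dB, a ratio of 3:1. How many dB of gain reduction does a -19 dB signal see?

Overshoot = -19 − (-40) = 21 dB.
After 3:1 compression the overshoot becomes 21/3 = 7 dB.
Gain reduction = 21 − 7 = 14 dB.

14 dB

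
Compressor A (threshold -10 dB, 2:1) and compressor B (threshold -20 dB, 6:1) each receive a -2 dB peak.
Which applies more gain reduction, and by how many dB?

B, by 11 dB

A: GR = 8 − 8/2 = 4 dB.
B: GR = 18 − 18/6 = 15 dB.
B reduces 11 dB more.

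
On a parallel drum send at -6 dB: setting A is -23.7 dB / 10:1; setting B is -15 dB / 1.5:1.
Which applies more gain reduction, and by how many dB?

A, by 12.93 dB

A: overshoot 17.7 dB → output overshoot 1.77 dB → GR 15.93 dB.
B: overshoot 9 dB → output overshoot 6 dB → GR 3 dB.
Difference: 12.93 dB in favour of A.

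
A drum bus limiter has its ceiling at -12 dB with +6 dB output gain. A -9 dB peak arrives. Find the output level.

A brickwall limiter is an ∞:1 compressor: any input above the ceiling is clamped to -12 dB.
Output gain then adds 6 dB: -12 + 6 = -6 dB.

-6 dB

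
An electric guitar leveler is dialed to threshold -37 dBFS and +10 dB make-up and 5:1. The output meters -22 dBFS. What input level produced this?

-12 dBFS

Remove make-up: -22 − 10 = -32 dBFS.
The compressed level sits -32 − (-37) = 5 dB over threshold.
Before 5:1 compression the overshoot was 5 × 5 = 25 dB, so input = -37 + 25 = -12 dBFS.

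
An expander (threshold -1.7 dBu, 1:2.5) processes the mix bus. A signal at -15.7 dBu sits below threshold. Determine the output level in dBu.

Undershoot = (-1.7) − (-15.7) = 14 dB.
At 1:2.5, that expands to 35 dB under threshold.
Output = -1.7 − 35 = -36.7 dBu.

-36.7 dBu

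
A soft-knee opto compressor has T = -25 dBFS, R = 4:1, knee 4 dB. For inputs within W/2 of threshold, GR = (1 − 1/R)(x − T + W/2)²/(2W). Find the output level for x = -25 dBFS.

x − T + W/2 = -25 − (-25) + 2 = 2.
GR = (1 − 1/4) × 2² / 8 = 0.75 × 4 / 8 = 0.375 dB.
Output = -25 − 0.375 = -25.375 dBFS.

-25.375 dBFS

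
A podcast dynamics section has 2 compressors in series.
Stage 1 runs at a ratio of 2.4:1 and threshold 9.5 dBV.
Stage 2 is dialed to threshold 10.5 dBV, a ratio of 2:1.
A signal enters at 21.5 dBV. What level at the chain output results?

12.5 dBV

Stage 1: overshoot 12 dB → 12/2.4 = 5 dB → 14.5 dBV.
Stage 2: 4 dB above 10.5 dBV, reduced 2:1 to 2 dB above → 12.5 dBV.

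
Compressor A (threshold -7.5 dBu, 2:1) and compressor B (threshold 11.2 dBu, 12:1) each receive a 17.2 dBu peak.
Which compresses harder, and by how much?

A, by 6.85 dB

A: overshoot 24.7 dB → output overshoot 12.35 dB → GR 12.35 dB.
B: overshoot 6 dB → output overshoot 0.5 dB → GR 5.5 dB.
A applies 6.85 dB more gain reduction.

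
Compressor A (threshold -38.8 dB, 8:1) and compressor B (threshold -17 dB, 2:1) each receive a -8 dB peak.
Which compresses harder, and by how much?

A, by 22.45 dB

A: GR = 30.8 − 30.8/8 = 26.95 dB.
B: GR = 9 − 9/2 = 4.5 dB.
Difference: 22.45 dB in favour of A.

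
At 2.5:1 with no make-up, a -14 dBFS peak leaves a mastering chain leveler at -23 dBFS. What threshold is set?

Gain reduction = -14 − (-23) = 9 dB; output overshoot = GR / (R − 1) = 9 / 1.5 = 6 dB.
Threshold = output − output overshoot = -23 − 6 = -29 dBFS.

-29 dBFS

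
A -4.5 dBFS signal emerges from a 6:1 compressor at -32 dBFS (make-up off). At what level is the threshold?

-37.5 dBFS

Let T be the threshold. Output overshoot = (input overshoot)/R, so -32 − T = (-4.5 − T)/6.
6·(-32 − T) = -4.5 − T → 5·T = -192 − (-4.5) = -187.5.
T = -187.5/5 = -37.5 dBFS.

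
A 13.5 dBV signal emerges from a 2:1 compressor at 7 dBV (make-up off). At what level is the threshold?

0.5 dBV

Gain reduction = 13.5 − 7 = 6.5 dB; output overshoot = GR / (R − 1) = 6.5 / 1 = 6.5 dB.
Threshold = output − output overshoot = 7 − 6.5 = 0.5 dBV.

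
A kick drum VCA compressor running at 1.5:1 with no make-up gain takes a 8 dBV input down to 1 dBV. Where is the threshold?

-13 dBV

Input is 21 dB above T (since output overshoot × R = input overshoot: (1 − T)·1.5 = 8 − T gives T = -13 dBV).
Check: -13 + (8 − (-13))/1.5 = -13 + 14 = 1 dBV. ✓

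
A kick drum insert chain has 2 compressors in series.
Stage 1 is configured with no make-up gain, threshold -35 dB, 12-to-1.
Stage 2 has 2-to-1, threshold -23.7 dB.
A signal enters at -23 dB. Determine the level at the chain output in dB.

-34 dB

Stage 1: -23 dB is 12 dB over -35 dB; at 12:1 that becomes 1 dB over, giving -34 dB.
Stage 2: below threshold (-34 ≤ -23.7); passes unchanged; output -34 dB.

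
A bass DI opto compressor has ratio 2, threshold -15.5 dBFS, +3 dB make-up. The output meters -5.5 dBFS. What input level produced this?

Stripping the +3 dB make-up gives -8.5 dBFS at the gain stage.
That's 7 dB above the -15.5 dBFS threshold.
Input overshoot = R × output overshoot = 14 dB → input = -15.5 + 14 = -1.5 dBFS.

-1.5 dBFS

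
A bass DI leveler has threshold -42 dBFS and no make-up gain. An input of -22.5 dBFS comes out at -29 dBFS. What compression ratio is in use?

1.5:1

Input overshoot = -22.5 − (-42) = 19.5 dB; output overshoot = -29 − (-42) = 13 dB.
Ratio = 19.5 / 13 = 1.5.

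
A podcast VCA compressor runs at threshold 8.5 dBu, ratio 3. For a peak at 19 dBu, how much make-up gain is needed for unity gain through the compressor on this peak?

7 dB

Overshoot 10.5 dB → 10.5/3 = 3.5 dB after compression, so the compressed level is 8.5 + 3.5 = 12 dBu.
Make-up = target − compressed = 19 − 12 = 7 dB.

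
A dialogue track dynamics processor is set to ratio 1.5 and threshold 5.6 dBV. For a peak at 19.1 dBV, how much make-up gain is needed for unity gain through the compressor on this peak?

4.5 dB

Overshoot 13.5 dB → 13.5/1.5 = 9 dB after compression, so the compressed level is 5.6 + 9 = 14.6 dBV.
Make-up = target − compressed = 19.1 − 14.6 = 4.5 dB.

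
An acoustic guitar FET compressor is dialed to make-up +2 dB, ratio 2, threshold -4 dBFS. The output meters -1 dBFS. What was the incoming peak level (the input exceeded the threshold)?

-2 dBFS

Remove make-up: -1 − 2 = -3 dBFS.
That's 1 dB above the -4 dBFS threshold.
Input overshoot = R × output overshoot = 2 dB → input = -4 + 2 = -2 dBFS.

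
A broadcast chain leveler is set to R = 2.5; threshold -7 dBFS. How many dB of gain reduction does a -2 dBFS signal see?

-2 dBFS exceeds the threshold by 5 dB.
A 2.5:1 ratio leaves 2 dB of that excess.
So the signal is attenuated by 5 − 2 = 3 dB.

3 dB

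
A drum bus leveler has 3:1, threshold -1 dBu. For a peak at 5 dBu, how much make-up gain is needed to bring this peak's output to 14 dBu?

13 dB

The peak compresses to -1 + 6/3 = 1 dBu.
To reach 14 dBu requires 14 − 1 = 13 dB of make-up.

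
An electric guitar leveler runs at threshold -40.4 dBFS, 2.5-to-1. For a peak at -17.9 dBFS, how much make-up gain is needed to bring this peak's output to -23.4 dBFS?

8 dB

Overshoot 22.5 dB → 22.5/2.5 = 9 dB after compression, so the compressed level is -40.4 + 9 = -31.4 dBFS.
Make-up = target − compressed = -23.4 − (-31.4) = 8 dB.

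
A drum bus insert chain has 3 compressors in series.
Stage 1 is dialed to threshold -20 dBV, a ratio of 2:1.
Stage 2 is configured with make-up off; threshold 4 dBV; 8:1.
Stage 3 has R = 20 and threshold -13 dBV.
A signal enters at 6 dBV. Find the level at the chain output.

Stage 1: 26 dB above -20 dBV, reduced 2:1 to 13 dB above → -7 dBV.
Stage 2: -7 dBV ≤ 4 dBV, so stage 2 doesn't engage; output -7 dBV.
Stage 3: -7 dBV is 6 dB over -13 dBV; at 20:1 that becomes 0.3 dB over, giving -12.7 dBV.

-12.7 dBV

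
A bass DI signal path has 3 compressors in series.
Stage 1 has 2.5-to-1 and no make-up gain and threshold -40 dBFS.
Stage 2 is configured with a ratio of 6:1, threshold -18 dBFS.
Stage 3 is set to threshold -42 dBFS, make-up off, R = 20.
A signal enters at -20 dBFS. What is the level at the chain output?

-41.5 dBFS

Stage 1: 20 dB above -40 dBFS, reduced 2.5:1 to 8 dB above → -32 dBFS.
Stage 2: -32 dBFS is at or below the -18 dBFS threshold — no compression; output -32 dBFS.
Stage 3: -32 dBFS is 10 dB over -42 dBFS; at 20:1 that becomes 0.5 dB over, giving -41.5 dBFS.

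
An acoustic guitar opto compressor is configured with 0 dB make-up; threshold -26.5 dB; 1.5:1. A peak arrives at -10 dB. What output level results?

-15.5 dB

-10 dB sits 16.5 dB over threshold.
1.5:1 compression reduces that to 16.5/1.5 = 11 dB over.
So the level is -26.5 + 11 = -15.5 dB.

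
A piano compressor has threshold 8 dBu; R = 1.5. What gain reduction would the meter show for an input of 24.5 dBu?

5.5 dB

Overshoot = 24.5 − 8 = 16.5 dB.
At 1.5:1, output sits 16.5/1.5 = 11 dB above threshold.
Gain reduction = 16.5 − 11 = 5.5 dB.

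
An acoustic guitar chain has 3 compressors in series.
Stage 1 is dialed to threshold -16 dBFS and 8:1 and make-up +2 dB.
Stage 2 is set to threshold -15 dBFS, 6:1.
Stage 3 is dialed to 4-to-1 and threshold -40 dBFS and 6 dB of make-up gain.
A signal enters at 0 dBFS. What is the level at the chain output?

-27.625 dBFS

Stage 1: 16 dB above -16 dBFS, reduced 8:1 to 2 dB above → -14 dBFS; +2 dB make-up → -12 dBFS.
Stage 2: -12 dBFS is 3 dB over -15 dBFS; at 6:1 that becomes 0.5 dB over, giving -14.5 dBFS.
Stage 3: -14.5 dBFS is 25.5 dB over -40 dBFS; at 4:1 that becomes 6.375 dB over, giving -33.625 dBFS; +6 dB make-up → -27.625 dBFS.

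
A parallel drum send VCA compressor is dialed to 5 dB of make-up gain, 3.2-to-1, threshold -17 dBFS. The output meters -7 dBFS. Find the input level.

Before make-up, the level was -7 − 5 = -12 dBFS.
The compressed level sits -12 − (-17) = 5 dB over threshold.
Before 3.2:1 compression the overshoot was 5 × 3.2 = 16 dB, so input = -17 + 16 = -1 dBFS.

-1 dBFS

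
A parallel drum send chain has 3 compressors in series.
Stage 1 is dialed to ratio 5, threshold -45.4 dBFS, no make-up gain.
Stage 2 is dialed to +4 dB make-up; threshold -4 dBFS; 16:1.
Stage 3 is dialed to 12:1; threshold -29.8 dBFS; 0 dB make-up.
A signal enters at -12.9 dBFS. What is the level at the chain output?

-34.9 dBFS

Stage 1: overshoot 32.5 dB → 32.5/5 = 6.5 dB → -38.9 dBFS.
Stage 2: below threshold (-38.9 ≤ -4); passes unchanged; make-up brings it to -34.9 dBFS.
Stage 3: below threshold (-34.9 ≤ -29.8); passes unchanged; output -34.9 dBFS.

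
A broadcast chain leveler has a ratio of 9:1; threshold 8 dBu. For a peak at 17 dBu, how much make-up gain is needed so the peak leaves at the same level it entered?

8 dB

The peak compresses to 8 + 9/9 = 9 dBu.
To reach 17 dBu requires 17 − 9 = 8 dB of make-up.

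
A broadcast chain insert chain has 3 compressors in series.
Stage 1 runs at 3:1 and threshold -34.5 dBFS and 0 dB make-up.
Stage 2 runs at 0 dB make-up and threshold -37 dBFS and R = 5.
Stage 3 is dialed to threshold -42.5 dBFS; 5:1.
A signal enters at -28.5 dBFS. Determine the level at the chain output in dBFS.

Stage 1: -28.5 dBFS is 6 dB over -34.5 dBFS; at 3:1 that becomes 2 dB over, giving -32.5 dBFS.
Stage 2: overshoot 4.5 dB → 4.5/5 = 0.9 dB → -36.1 dBFS.
Stage 3: 6.4 dB above -42.5 dBFS, reduced 5:1 to 1.28 dB above → -41.22 dBFS.

-41.22 dBFS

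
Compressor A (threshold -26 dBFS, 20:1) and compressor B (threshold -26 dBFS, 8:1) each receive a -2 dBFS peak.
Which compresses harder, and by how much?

A, by 1.8 dB

A: GR = 24 − 24/20 = 22.8 dB.
B: GR = 24 − 24/8 = 21 dB.
A reduces 1.8 dB more.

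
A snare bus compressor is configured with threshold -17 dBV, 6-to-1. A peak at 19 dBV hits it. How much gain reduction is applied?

30 dB

Overshoot = 19 − (-17) = 36 dB.
A 6:1 ratio leaves 6 dB of that excess.
Gain reduction = 36 − 6 = 30 dB.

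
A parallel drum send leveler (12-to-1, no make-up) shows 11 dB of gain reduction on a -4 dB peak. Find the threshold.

Input is 12 dB above T (since output overshoot × R = input overshoot: (-15 − T)·12 = -4 − T gives T = -16 dB).
Check: -16 + (-4 − (-16))/12 = -16 + 1 = -15 dB. ✓

-16 dB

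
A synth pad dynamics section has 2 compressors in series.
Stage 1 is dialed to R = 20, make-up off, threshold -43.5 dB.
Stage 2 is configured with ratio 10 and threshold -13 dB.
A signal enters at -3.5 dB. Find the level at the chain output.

-41.5 dB

Stage 1: 40 dB above -43.5 dB, reduced 20:1 to 2 dB above → -41.5 dB.
Stage 2: below threshold (-41.5 ≤ -13); passes unchanged; output -41.5 dB.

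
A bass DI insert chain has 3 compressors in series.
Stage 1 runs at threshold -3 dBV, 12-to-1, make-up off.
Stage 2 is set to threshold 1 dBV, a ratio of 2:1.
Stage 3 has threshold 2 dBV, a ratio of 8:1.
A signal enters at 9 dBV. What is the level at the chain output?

Stage 1: 9 dBV is 12 dB over -3 dBV; at 12:1 that becomes 1 dB over, giving -2 dBV.
Stage 2: below threshold (-2 ≤ 1); passes unchanged; output -2 dBV.
Stage 3: -2 dBV is at or below the 2 dBV threshold — no compression; output -2 dBV.

-2 dBV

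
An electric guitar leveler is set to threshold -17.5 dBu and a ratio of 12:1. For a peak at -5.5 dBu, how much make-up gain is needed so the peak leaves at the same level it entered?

Without make-up, output = threshold + overshoot/12 = -17.5 + 1 = -16.5 dBu.
Gap to target: 11 dB.

11 dB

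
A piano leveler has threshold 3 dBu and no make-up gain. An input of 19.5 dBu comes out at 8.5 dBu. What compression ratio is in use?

3:1

Input overshoot = 19.5 − 3 = 16.5 dB; output overshoot = 8.5 − 3 = 5.5 dB.
Ratio = 16.5 / 5.5 = 3.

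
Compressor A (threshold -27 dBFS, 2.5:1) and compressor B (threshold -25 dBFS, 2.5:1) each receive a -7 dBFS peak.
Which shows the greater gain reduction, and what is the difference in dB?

A, by 1.2 dB

A: overshoot 20 dB → output overshoot 8 dB → GR 12 dB.
B: overshoot 18 dB → output overshoot 7.2 dB → GR 10.8 dB.
A applies 1.2 dB more gain reduction.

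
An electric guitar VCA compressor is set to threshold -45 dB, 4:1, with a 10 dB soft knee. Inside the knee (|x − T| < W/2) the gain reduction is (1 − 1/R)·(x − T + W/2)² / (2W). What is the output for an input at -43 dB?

x − T + W/2 = -43 − (-45) + 5 = 7.
GR = (1 − 1/4) × 7² / 20 = 0.75 × 49 / 20 = 1.8375 dB.
Output = -43 − 1.8375 = -44.8375 dB.

-44.8375 dB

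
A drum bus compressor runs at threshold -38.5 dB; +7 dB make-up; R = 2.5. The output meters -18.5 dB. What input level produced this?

Before make-up, the level was -18.5 − 7 = -25.5 dB.
The compressed level sits -25.5 − (-38.5) = 13 dB over threshold.
Before 2.5:1 compression the overshoot was 13 × 2.5 = 32.5 dB, so input = -38.5 + 32.5 = -6 dB.

-6 dB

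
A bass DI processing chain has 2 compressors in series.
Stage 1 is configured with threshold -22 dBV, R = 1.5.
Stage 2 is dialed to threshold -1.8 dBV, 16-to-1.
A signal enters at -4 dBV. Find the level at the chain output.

-10 dBV

Stage 1: overshoot 18 dB → 18/1.5 = 12 dB → -10 dBV.
Stage 2: -10 dBV is at or below the -1.8 dBV threshold — no compression; output -10 dBV.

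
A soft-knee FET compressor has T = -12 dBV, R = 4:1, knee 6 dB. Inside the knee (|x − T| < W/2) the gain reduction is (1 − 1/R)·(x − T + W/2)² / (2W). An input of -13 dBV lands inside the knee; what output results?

x − T + W/2 = -13 − (-12) + 3 = 2.
GR = (1 − 1/4) × 2² / 12 = 0.75 × 4 / 12 = 0.25 dB.
Output = -13 − 0.25 = -13.25 dBV.

-13.25 dBV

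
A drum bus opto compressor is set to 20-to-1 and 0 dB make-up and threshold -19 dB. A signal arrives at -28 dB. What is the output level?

-28 dB is 9 dB below the -19 dB threshold, so no gain reduction is applied.
Output = input = -28 dB.

-28 dB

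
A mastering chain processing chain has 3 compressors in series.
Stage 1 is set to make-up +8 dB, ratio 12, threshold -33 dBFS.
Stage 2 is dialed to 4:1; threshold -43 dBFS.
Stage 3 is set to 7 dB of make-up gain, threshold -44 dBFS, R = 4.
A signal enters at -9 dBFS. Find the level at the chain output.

-35.5 dBFS

Stage 1: overshoot 24 dB → 24/12 = 2 dB → -31 dBFS; +8 dB make-up → -23 dBFS.
Stage 2: -23 dBFS is 20 dB over -43 dBFS; at 4:1 that becomes 5 dB over, giving -38 dBFS.
Stage 3: overshoot 6 dB → 6/4 = 1.5 dB → -42.5 dBFS; +7 dB make-up → -35.5 dBFS.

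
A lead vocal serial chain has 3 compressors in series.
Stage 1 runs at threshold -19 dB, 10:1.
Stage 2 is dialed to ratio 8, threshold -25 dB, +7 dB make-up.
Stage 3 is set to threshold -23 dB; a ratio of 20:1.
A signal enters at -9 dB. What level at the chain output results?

-22.70625 dB

Stage 1: -9 dB is 10 dB over -19 dB; at 10:1 that becomes 1 dB over, giving -18 dB.
Stage 2: overshoot 7 dB → 7/8 = 0.875 dB → -24.125 dB; +7 dB make-up → -17.125 dB.
Stage 3: overshoot 5.875 dB → 5.875/20 = 0.29375 dB → -22.70625 dB.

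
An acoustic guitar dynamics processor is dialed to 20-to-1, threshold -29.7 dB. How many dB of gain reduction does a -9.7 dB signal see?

19 dB

-9.7 dB exceeds the threshold by 20 dB.
After 20:1 compression the overshoot becomes 20/20 = 1 dB.
Gain reduction = 20 − 1 = 19 dB.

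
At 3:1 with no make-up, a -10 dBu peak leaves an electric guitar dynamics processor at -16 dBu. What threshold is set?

Gain reduction = -10 − (-16) = 6 dB; output overshoot = GR / (R − 1) = 6 / 2 = 3 dB.
Threshold = output − output overshoot = -16 − 3 = -19 dBu.

-19 dBu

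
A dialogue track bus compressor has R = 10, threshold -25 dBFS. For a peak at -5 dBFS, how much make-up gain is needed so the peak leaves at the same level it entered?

Overshoot 20 dB → 20/10 = 2 dB after compression, so the compressed level is -25 + 2 = -23 dBFS.
Make-up = target − compressed = -5 − (-23) = 18 dB.

18 dB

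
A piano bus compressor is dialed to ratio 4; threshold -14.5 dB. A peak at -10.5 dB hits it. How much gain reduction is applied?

Overshoot = -10.5 − (-14.5) = 4 dB.
At 4:1, output sits 4/4 = 1 dB above threshold.
Gain reduction = 4 − 1 = 3 dB.

3 dB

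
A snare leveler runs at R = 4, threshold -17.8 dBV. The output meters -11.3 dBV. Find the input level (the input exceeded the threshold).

That's 6.5 dB above the -17.8 dBV threshold.
Undo the ratio: input overshoot = 6.5 × 4 = 26 dB, giving input = 8.2 dBV.

8.2 dBV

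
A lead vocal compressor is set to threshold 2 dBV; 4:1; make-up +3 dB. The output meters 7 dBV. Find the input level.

10 dBV

Stripping the +3 dB make-up gives 4 dBV at the gain stage.
That's 2 dB above the 2 dBV threshold.
Before 4:1 compression the overshoot was 2 × 4 = 8 dB, so input = 2 + 8 = 10 dBV.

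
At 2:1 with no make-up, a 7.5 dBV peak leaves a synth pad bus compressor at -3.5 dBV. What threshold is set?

Let T be the threshold. Output overshoot = (input overshoot)/R, so -3.5 − T = (7.5 − T)/2.
2·(-3.5 − T) = 7.5 − T → 1·T = -7 − 7.5 = -14.5.
T = -14.5/1 = -14.5 dBV.

-14.5 dBV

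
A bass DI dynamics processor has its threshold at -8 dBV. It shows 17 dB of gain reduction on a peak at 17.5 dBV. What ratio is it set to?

Input overshoot = 17.5 − (-8) = 25.5 dB.
Output overshoot = 25.5 − 17 = 8.5 dB.
Ratio = input overshoot / output overshoot = 25.5 / 8.5 = 3.

3:1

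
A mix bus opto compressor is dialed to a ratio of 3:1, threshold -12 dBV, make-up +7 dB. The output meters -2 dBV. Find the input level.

Stripping the +7 dB make-up gives -9 dBV at the gain stage.
The compressed level sits -9 − (-12) = 3 dB over threshold.
Before 3:1 compression the overshoot was 3 × 3 = 9 dB, so input = -12 + 9 = -3 dBV.

-3 dBV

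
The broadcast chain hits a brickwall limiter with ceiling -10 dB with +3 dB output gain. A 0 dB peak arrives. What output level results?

-7 dB

At ∞:1, everything above -10 dB is held at the ceiling.
Output gain then adds 3 dB: -10 + 3 = -7 dB.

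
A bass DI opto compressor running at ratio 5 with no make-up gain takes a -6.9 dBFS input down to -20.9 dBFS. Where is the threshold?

-24.4 dBFS

Let T be the threshold. Output overshoot = (input overshoot)/R, so -20.9 − T = (-6.9 − T)/5.
5·(-20.9 − T) = -6.9 − T → 4·T = -104.5 − (-6.9) = -97.6.
T = -97.6/4 = -24.4 dBFS.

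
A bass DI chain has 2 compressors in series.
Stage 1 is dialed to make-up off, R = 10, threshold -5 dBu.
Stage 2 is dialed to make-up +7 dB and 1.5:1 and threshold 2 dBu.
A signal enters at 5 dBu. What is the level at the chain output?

3 dBu

Stage 1: 10 dB above -5 dBu, reduced 10:1 to 1 dB above → -4 dBu.
Stage 2: -4 dBu is at or below the 2 dBu threshold — no compression; make-up brings it to 3 dBu.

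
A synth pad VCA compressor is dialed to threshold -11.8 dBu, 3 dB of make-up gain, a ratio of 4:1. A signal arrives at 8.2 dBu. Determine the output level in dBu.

-3.8 dBu

The input is 20 dB above the -11.8 dBu threshold.
The 20 dB excess becomes 5 dB after 4:1 reduction.
That puts the output at -6.8 dBu; make-up adds 3 dB, giving -3.8 dBu.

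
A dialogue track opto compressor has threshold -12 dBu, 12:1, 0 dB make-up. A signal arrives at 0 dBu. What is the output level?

-11 dBu

The input is 12 dB above the -12 dBu threshold.
12:1 compression reduces that to 12/12 = 1 dB over.
Output = -12 + 1 = -11 dBu.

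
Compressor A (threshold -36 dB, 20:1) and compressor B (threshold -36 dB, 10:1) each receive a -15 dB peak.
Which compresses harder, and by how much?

A: GR = 21 − 21/20 = 19.95 dB.
B: GR = 21 − 21/10 = 18.9 dB.
A reduces 1.05 dB more.

A, by 1.05 dB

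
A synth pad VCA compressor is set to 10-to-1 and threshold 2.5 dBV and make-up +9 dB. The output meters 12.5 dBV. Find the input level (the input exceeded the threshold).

12.5 dBV

Stripping the +9 dB make-up gives 3.5 dBV at the gain stage.
Post-compression overshoot = 3.5 − 2.5 = 1 dB.
Before 10:1 compression the overshoot was 1 × 10 = 10 dB, so input = 2.5 + 10 = 12.5 dBV.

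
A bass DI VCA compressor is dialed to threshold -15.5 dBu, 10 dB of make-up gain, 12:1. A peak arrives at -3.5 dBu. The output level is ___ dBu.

-4.5 dBu

Overshoot: -3.5 − (-15.5) = 12 dB.
At 12:1 the overshoot is divided by 12, leaving 1 dB above threshold.
That puts the output at -14.5 dBu; make-up adds 10 dB, giving -4.5 dBu.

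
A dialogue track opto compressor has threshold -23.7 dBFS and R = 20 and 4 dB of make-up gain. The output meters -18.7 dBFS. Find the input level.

Before make-up, the level was -18.7 − 4 = -22.7 dBFS.
The compressed level sits -22.7 − (-23.7) = 1 dB over threshold.
Before 20:1 compression the overshoot was 1 × 20 = 20 dB, so input = -23.7 + 20 = -3.7 dBFS.

-3.7 dBFS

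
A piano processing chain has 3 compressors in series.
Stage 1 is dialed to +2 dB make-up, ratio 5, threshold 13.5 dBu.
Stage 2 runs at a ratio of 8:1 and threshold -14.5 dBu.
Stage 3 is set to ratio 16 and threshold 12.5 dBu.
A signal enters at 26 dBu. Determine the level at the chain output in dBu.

-10.4375 dBu

Stage 1: overshoot 12.5 dB → 12.5/5 = 2.5 dB → 16 dBu; +2 dB make-up → 18 dBu.
Stage 2: 32.5 dB above -14.5 dBu, reduced 8:1 to 4.0625 dB above → -10.4375 dBu.
Stage 3: below threshold (-10.4375 ≤ 12.5); passes unchanged; output -10.4375 dBu.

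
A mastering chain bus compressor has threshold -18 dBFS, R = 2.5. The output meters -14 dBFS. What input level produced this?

The compressed level sits -14 − (-18) = 4 dB over threshold.
Input overshoot = R × output overshoot = 10 dB → input = -18 + 10 = -8 dBFS.

-8 dBFS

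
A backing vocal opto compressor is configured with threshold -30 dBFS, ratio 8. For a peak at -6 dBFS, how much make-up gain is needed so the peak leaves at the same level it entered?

Without make-up, output = threshold + overshoot/8 = -30 + 3 = -27 dBFS.
Gap to target: 21 dB.

21 dB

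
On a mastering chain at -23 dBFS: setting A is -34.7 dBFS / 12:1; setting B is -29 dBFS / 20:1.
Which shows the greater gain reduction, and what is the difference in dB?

A: GR = 11.7 − 11.7/12 = 10.725 dB.
B: GR = 6 − 6/20 = 5.7 dB.
A applies 5.025 dB more gain reduction.

A, by 5.025 dB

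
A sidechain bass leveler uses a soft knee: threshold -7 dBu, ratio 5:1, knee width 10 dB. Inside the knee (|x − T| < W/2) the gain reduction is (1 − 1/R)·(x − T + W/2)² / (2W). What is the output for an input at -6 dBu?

-7.44 dBu

x − T + W/2 = -6 − (-7) + 5 = 6.
GR = (1 − 1/5) × 6² / 20 = 0.8 × 36 / 20 = 1.44 dB.
Output = -6 − 1.44 = -7.44 dBu.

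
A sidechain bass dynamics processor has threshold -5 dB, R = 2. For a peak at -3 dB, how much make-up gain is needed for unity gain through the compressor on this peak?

1 dB

Overshoot 2 dB → 2/2 = 1 dB after compression, so the compressed level is -5 + 1 = -4 dB.
Make-up = target − compressed = -3 − (-4) = 1 dB.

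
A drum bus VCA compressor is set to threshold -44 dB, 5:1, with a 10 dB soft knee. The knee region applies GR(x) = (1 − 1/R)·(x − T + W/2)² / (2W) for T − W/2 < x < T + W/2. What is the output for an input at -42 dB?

x − T + W/2 = -42 − (-44) + 5 = 7.
GR = (1 − 1/5) × 7² / 20 = 0.8 × 49 / 20 = 1.96 dB.
Output = -42 − 1.96 = -43.96 dB.

-43.96 dB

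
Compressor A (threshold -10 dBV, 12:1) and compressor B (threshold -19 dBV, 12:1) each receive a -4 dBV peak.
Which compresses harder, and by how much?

A: overshoot 6 dB → output overshoot 0.5 dB → GR 5.5 dB.
B: overshoot 15 dB → output overshoot 1.25 dB → GR 13.75 dB.
B applies 8.25 dB more gain reduction.

B, by 8.25 dB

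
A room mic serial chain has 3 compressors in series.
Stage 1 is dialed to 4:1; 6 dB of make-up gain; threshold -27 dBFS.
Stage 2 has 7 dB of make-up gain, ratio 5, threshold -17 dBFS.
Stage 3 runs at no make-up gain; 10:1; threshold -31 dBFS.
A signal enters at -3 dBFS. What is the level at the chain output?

Stage 1: overshoot 24 dB → 24/4 = 6 dB → -21 dBFS; +6 dB make-up → -15 dBFS.
Stage 2: -15 dBFS is 2 dB over -17 dBFS; at 5:1 that becomes 0.4 dB over, giving -16.6 dBFS; +7 dB make-up → -9.6 dBFS.
Stage 3: overshoot 21.4 dB → 21.4/10 = 2.14 dB → -28.86 dBFS.

-28.86 dBFS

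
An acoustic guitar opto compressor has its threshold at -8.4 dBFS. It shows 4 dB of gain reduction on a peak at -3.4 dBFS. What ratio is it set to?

Input overshoot = -3.4 − (-8.4) = 5 dB.
Output overshoot = 5 − 4 = 1 dB.
Ratio = input overshoot / output overshoot = 5 / 1 = 5.

5:1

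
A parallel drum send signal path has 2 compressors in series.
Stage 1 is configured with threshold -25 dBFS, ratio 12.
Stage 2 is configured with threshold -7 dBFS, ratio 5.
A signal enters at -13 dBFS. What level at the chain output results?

Stage 1: -13 dBFS is 12 dB over -25 dBFS; at 12:1 that becomes 1 dB over, giving -24 dBFS.
Stage 2: below threshold (-24 ≤ -7); passes unchanged; output -24 dBFS.

-24 dBFS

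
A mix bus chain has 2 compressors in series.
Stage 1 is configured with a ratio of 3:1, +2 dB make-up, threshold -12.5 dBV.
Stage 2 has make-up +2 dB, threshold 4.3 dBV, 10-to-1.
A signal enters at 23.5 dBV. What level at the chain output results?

Stage 1: 36 dB above -12.5 dBV, reduced 3:1 to 12 dB above → -0.5 dBV; +2 dB make-up → 1.5 dBV.
Stage 2: 1.5 dBV ≤ 4.3 dBV, so stage 2 doesn't engage; make-up brings it to 3.5 dBV.

3.5 dBV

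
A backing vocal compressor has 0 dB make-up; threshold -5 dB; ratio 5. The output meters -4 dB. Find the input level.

The compressed level sits -4 − (-5) = 1 dB over threshold.
Undo the ratio: input overshoot = 1 × 5 = 5 dB, giving input = 0 dB.

0 dB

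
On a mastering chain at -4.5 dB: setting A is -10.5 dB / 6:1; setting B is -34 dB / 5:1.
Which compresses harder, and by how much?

B, by 18.6 dB

A: GR = 6 − 6/6 = 5 dB.
B: GR = 29.5 − 29.5/5 = 23.6 dB.
Difference: 18.6 dB in favour of B.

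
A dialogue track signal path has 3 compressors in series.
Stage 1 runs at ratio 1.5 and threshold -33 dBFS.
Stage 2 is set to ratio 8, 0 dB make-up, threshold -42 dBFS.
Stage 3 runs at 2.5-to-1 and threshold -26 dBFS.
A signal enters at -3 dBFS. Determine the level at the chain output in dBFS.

Stage 1: 30 dB above -33 dBFS, reduced 1.5:1 to 20 dB above → -13 dBFS.
Stage 2: overshoot 29 dB → 29/8 = 3.625 dB → -38.375 dBFS.
Stage 3: below threshold (-38.375 ≤ -26); passes unchanged; output -38.375 dBFS.

-38.375 dBFS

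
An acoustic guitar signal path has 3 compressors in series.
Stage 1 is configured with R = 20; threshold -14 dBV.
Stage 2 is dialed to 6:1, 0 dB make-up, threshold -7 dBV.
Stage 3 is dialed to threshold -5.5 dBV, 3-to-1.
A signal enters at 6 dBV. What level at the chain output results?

-13 dBV

Stage 1: overshoot 20 dB → 20/20 = 1 dB → -13 dBV.
Stage 2: -13 dBV ≤ -7 dBV, so stage 2 doesn't engage; output -13 dBV.
Stage 3: -13 dBV ≤ -5.5 dBV, so stage 3 doesn't engage; output -13 dBV.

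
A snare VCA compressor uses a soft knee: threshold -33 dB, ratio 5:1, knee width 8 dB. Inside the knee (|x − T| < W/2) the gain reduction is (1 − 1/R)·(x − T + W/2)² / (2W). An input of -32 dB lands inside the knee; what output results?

x − T + W/2 = -32 − (-33) + 4 = 5.
GR = (1 − 1/5) × 5² / 16 = 0.8 × 25 / 16 = 1.25 dB.
Output = -32 − 1.25 = -33.25 dB.

-33.25 dB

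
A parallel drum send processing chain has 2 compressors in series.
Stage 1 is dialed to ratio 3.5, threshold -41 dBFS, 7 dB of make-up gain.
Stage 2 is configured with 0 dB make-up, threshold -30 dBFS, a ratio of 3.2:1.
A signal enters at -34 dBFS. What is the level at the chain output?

Stage 1: 7 dB above -41 dBFS, reduced 3.5:1 to 2 dB above → -39 dBFS; +7 dB make-up → -32 dBFS.
Stage 2: -32 dBFS ≤ -30 dBFS, so stage 2 doesn't engage; output -32 dBFS.

-32 dBFS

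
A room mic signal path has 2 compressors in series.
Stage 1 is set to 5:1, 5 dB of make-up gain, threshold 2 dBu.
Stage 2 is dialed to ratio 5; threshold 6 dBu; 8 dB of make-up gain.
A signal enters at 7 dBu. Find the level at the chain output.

14.4 dBu

Stage 1: overshoot 5 dB → 5/5 = 1 dB → 3 dBu; +5 dB make-up → 8 dBu.
Stage 2: 2 dB above 6 dBu, reduced 5:1 to 0.4 dB above → 6.4 dBu; +8 dB make-up → 14.4 dBu.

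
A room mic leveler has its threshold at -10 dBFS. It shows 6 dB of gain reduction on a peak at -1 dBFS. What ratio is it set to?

3:1

Input overshoot = -1 − (-10) = 9 dB.
Output overshoot = 9 − 6 = 3 dB.
Ratio = input overshoot / output overshoot = 9 / 3 = 3.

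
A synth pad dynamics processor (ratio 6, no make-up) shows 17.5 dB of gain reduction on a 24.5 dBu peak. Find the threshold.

3.5 dBu

Input is 21 dB above T (since output overshoot × R = input overshoot: (7 − T)·6 = 24.5 − T gives T = 3.5 dBu).
Check: 3.5 + (24.5 − 3.5)/6 = 3.5 + 3.5 = 7 dBu. ✓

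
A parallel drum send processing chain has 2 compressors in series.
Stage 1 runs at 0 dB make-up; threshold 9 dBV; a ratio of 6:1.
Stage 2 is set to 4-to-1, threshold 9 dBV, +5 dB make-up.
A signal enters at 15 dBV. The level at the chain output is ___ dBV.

Stage 1: overshoot 6 dB → 6/6 = 1 dB → 10 dBV.
Stage 2: overshoot 1 dB → 1/4 = 0.25 dB → 9.25 dBV; +5 dB make-up → 14.25 dBV.

14.25 dBV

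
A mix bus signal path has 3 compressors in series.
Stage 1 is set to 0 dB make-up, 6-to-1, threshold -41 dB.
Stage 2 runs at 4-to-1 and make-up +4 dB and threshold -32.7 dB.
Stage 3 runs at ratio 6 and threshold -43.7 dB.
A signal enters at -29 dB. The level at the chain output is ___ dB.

-42.25 dB

Stage 1: 12 dB above -41 dB, reduced 6:1 to 2 dB above → -39 dB.
Stage 2: below threshold (-39 ≤ -32.7); passes unchanged; make-up brings it to -35 dB.
Stage 3: -35 dB is 8.7 dB over -43.7 dB; at 6:1 that becomes 1.45 dB over, giving -42.25 dB.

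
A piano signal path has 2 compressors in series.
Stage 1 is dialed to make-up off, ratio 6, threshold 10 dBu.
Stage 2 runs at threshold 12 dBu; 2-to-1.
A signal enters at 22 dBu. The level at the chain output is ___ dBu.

12 dBu

Stage 1: 22 dBu is 12 dB over 10 dBu; at 6:1 that becomes 2 dB over, giving 12 dBu.
Stage 2: below threshold (12 ≤ 12); passes unchanged; output 12 dBu.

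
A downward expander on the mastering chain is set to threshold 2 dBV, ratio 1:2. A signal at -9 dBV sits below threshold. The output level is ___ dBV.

-20 dBV

Below threshold, a 1:2 expander applies gain = (2−1)×(T − x) of attenuation.
(2−1) × 11 = 11 dB, so output = -9 − 11 = -20 dBV.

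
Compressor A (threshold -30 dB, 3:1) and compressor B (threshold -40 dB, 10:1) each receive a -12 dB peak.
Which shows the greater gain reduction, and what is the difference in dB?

A: 18 dB over, compressed to 6 dB over, so 12 dB of GR.
B: 28 dB over, compressed to 2.8 dB over, so 25.2 dB of GR.
B reduces 13.2 dB more.

B, by 13.2 dB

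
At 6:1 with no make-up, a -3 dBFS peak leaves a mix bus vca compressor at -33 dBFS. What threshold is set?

Gain reduction = -3 − (-33) = 30 dB; output overshoot = GR / (R − 1) = 30 / 5 = 6 dB.
Threshold = output − output overshoot = -33 − 6 = -39 dBFS.

-39 dBFS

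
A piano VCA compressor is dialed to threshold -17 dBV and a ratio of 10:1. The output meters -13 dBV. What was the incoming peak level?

The compressed level sits -13 − (-17) = 4 dB over threshold.
Undo the ratio: input overshoot = 4 × 10 = 40 dB, giving input = 23 dBV.

23 dBV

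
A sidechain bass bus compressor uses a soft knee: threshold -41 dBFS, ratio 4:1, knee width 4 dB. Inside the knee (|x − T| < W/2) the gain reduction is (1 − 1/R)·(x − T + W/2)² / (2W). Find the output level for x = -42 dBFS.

-42.09375 dBFS

x − T + W/2 = -42 − (-41) + 2 = 1.
GR = (1 − 1/4) × 1² / 8 = 0.75 × 1 / 8 = 0.09375 dB.
Output = -42 − 0.09375 = -42.09375 dBFS.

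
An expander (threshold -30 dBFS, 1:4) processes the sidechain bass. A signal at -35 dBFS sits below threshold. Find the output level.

-50 dBFS

Below threshold, a 1:4 expander applies gain = (4−1)×(T − x) of attenuation.
(4−1) × 5 = 15 dB, so output = -35 − 15 = -50 dBFS.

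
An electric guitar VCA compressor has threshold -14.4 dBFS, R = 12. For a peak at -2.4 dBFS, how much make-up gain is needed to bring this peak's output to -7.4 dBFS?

Without make-up, output = threshold + overshoot/12 = -14.4 + 1 = -13.4 dBFS.
Gap to target: 6 dB.

6 dB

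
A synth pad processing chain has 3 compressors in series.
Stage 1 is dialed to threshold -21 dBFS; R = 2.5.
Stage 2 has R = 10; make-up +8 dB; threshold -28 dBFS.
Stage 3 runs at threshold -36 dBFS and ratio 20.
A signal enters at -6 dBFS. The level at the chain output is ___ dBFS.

Stage 1: -6 dBFS is 15 dB over -21 dBFS; at 2.5:1 that becomes 6 dB over, giving -15 dBFS.
Stage 2: overshoot 13 dB → 13/10 = 1.3 dB → -26.7 dBFS; +8 dB make-up → -18.7 dBFS.
Stage 3: overshoot 17.3 dB → 17.3/20 = 0.865 dB → -35.135 dBFS.

-35.135 dBFS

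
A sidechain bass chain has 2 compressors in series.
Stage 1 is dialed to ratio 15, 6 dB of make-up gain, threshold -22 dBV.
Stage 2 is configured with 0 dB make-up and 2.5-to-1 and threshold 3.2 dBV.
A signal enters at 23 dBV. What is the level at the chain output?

Stage 1: overshoot 45 dB → 45/15 = 3 dB → -19 dBV; +6 dB make-up → -13 dBV.
Stage 2: -13 dBV is at or below the 3.2 dBV threshold — no compression; output -13 dBV.

-13 dBV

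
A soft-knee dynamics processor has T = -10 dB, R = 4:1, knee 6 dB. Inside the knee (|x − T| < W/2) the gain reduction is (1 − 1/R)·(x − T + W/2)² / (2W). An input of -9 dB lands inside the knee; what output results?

x − T + W/2 = -9 − (-10) + 3 = 4.
GR = (1 − 1/4) × 4² / 12 = 0.75 × 16 / 12 = 1 dB.
Output = -9 − 1 = -10 dB.

-10 dB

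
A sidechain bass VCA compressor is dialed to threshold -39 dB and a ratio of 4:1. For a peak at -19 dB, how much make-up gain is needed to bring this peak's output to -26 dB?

Without make-up, output = threshold + overshoot/4 = -39 + 5 = -34 dB.
Gap to target: 8 dB.

8 dB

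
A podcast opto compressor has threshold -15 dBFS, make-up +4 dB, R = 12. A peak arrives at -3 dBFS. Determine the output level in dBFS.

-10 dBFS

The input is 12 dB above the -15 dBFS threshold.
12:1 compression reduces that to 12/12 = 1 dB over.
That puts the output at -14 dBFS; make-up adds 4 dB, giving -10 dBFS.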